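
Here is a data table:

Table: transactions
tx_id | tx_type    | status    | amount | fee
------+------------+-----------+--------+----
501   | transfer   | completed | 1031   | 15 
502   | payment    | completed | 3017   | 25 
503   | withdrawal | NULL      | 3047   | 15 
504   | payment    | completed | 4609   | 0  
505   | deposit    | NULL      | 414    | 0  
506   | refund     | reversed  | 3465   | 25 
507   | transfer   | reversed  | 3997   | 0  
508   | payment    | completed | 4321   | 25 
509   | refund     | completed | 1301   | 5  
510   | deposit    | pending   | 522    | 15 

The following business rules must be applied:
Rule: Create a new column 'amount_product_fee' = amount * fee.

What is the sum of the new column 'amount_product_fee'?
345580

Step 1: For each record, compute amount * fee
Example calculations:
  1031 * 15 = 15465
  3017 * 25 = 75425
  3047 * 15 = 45705
  ...
Step 2: Sum all derived values
Step 3: Total = 345580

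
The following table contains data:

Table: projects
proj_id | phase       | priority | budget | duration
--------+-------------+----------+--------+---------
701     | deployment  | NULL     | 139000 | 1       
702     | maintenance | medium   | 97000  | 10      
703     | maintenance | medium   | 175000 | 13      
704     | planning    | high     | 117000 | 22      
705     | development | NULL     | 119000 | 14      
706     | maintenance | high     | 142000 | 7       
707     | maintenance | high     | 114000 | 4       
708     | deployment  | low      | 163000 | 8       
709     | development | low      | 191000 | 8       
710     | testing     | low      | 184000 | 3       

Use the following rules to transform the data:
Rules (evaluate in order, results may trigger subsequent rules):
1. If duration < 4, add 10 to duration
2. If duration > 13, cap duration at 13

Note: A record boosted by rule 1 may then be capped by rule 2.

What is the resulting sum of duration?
100

Step 1: Apply rule 1 to records with duration < 4
  - 2 records get bonus of 10
  - Of these, 0 records then exceed 13 and get capped
Step 2: Apply rule 2 to records with duration > 13
  - 2 records (original) are capped
Step 3: Calculate final sum = 100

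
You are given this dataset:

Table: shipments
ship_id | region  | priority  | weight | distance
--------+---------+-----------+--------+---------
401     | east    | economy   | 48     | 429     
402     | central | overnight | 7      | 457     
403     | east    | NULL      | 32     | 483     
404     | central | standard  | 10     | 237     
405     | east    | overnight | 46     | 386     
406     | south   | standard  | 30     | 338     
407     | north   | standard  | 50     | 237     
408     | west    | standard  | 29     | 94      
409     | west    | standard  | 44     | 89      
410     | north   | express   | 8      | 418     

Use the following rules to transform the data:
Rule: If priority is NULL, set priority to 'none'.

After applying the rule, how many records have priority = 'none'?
1

Step 1: Count records where priority IS NULL
Step 2: Found 1 records with NULL priority
Step 3: These records will have priority set to 'none'
Step 4: Records already having priority = 'none': 0
Step 5: Answer: 1 + 0 = 1 records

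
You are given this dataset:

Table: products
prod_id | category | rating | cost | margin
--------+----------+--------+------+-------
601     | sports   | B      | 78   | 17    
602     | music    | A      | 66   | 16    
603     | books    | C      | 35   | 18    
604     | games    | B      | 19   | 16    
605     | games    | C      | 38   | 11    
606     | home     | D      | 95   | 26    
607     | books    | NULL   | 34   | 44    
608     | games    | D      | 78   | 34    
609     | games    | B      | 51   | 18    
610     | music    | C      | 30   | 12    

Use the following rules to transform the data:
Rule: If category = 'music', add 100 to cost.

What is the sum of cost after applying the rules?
724

Step 1: Count records where category = 'music': 2
Step 2: Total bonus added: 2 × 100 = 200
Step 3: Original sum of cost: 524
Step 4: Final sum = 524 + 200 = 724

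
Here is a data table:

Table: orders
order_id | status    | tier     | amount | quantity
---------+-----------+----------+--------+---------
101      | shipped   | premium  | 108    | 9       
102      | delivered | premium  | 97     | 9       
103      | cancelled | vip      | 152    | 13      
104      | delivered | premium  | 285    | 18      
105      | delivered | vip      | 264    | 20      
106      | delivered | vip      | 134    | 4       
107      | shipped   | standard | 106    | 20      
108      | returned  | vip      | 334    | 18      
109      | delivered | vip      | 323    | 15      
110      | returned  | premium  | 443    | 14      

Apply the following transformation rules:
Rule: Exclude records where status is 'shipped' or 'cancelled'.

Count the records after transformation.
7

Step 1: Count records to exclude
  - 2 (shipped) + 1 (cancelled) = 3 records
Step 2: Total records: 10
Step 3: Remaining = 10 - 3 = 7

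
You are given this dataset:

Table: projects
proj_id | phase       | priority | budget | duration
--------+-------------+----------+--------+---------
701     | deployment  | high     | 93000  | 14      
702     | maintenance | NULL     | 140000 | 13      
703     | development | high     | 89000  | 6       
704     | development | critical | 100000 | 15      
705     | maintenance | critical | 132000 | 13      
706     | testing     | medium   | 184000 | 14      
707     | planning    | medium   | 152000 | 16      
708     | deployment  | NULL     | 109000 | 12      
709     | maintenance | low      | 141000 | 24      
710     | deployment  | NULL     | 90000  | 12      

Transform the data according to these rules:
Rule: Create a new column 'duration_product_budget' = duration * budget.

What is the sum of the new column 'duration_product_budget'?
17652000

Step 1: For each record, compute duration * budget
Example calculations:
  14 * 93000 = 1302000
  13 * 140000 = 1820000
  6 * 89000 = 534000
  ...
Step 2: Sum all derived values
Step 3: Total = 17652000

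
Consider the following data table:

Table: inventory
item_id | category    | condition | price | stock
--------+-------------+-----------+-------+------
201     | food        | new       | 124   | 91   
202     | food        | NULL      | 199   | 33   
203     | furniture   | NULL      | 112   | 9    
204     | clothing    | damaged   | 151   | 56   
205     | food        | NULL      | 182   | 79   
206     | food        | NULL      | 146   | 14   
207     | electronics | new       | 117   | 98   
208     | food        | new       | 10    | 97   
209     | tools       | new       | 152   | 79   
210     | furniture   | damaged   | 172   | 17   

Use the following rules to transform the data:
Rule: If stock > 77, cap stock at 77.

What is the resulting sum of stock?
514

Step 1: 5 records have stock > 77
Step 2: These records originally summed to 444
Step 3: After capping: 5 × 77 = 385
Step 4: Unaffected records sum: 129
Step 5: Final sum = 385 + 129 = 514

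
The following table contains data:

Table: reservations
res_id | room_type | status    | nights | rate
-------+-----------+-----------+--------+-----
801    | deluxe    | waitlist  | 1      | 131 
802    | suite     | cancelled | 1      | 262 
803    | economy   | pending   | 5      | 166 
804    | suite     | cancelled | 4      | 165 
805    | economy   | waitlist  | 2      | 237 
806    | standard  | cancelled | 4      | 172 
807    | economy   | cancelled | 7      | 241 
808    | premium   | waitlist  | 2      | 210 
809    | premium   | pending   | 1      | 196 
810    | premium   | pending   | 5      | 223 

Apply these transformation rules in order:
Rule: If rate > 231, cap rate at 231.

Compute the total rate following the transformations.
1956

Step 1: 3 records have rate > 231
Step 2: These records originally summed to 740
Step 3: After capping: 3 × 231 = 693
Step 4: Unaffected records sum: 1263
Step 5: Final sum = 693 + 1263 = 1956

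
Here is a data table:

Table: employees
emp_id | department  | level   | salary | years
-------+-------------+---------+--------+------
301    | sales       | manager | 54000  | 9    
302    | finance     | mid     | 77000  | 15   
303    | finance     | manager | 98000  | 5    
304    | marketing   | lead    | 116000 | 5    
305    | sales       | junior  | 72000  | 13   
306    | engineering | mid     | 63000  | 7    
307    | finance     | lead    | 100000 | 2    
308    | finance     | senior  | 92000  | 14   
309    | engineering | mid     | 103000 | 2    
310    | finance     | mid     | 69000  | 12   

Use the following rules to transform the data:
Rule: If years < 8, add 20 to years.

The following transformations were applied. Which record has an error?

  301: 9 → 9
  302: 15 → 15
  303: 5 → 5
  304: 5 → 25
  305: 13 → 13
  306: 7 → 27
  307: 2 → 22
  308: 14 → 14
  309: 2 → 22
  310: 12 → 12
Record 303 has an error. The correct transformed value should be 25, not 5.

Step 1: Check each record against the rule
Step 2: Record 303 has years = 5
Step 3: Since 5 < 8, the bonus should have been applied
Step 4: Correct value = 25, but claimed value = 5
Conclusion: Record 303 has the error.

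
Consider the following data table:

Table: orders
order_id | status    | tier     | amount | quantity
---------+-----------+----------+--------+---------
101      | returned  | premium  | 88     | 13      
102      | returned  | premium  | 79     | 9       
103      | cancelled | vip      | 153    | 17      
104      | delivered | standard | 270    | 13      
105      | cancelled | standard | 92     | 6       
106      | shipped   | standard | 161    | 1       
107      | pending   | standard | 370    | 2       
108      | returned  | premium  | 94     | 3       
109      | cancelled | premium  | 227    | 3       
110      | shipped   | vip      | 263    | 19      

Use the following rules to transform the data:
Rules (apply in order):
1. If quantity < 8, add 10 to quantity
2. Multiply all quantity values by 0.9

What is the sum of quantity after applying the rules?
122.4

Step 1: Apply Rule 1 - Add 10 to records with quantity < 8
  - 5 records affected: 15 + (5 × 10) = 65
  - Unaffected records: 71
  - Sum after Rule 1: 136
Step 2: Apply Rule 2 - Multiply all by 0.9
  - 136 × 0.9 = 122.4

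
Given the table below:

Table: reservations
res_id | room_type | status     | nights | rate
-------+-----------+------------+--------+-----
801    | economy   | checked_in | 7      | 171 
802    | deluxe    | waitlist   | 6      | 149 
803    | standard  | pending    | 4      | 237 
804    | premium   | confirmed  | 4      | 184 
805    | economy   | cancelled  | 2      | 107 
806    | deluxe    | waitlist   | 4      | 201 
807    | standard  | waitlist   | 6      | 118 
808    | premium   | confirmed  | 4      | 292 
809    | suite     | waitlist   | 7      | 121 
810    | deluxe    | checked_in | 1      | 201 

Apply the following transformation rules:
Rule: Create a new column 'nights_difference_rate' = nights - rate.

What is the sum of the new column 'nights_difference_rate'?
-1736

Step 1: For each record, compute nights - rate
Example calculations:
  7 - 171 = -164
  6 - 149 = -143
  4 - 237 = -233
  ...
Step 2: Sum all derived values
Step 3: Total = -1736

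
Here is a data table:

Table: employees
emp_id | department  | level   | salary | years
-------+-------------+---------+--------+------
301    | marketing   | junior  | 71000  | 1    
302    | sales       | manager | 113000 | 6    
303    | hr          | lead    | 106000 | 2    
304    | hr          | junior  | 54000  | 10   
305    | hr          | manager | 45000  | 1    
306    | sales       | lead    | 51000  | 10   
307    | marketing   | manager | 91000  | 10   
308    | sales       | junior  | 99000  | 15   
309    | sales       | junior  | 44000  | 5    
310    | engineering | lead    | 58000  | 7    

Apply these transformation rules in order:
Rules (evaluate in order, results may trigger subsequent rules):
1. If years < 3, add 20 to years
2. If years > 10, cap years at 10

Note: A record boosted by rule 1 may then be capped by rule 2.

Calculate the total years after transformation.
88

Step 1: Apply rule 1 to records with years < 3
  - 3 records get bonus of 20
  - Of these, 3 records then exceed 10 and get capped
Step 2: Apply rule 2 to records with years > 10
  - 1 records (original) are capped
Step 3: Calculate final sum = 88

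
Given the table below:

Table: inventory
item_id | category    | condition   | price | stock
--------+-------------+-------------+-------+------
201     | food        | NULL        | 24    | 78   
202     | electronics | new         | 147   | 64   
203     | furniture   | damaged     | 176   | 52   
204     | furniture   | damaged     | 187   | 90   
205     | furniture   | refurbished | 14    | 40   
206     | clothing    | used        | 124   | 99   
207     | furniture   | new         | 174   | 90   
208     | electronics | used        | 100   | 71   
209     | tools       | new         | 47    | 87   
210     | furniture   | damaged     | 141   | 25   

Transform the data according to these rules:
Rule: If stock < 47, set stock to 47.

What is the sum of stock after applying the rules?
725

Step 1: 2 records have stock < 47
Step 2: These records originally summed to 65
Step 3: After setting to minimum: 2 × 47 = 94
Step 4: Unaffected records sum: 631
Step 5: Final sum = 94 + 631 = 725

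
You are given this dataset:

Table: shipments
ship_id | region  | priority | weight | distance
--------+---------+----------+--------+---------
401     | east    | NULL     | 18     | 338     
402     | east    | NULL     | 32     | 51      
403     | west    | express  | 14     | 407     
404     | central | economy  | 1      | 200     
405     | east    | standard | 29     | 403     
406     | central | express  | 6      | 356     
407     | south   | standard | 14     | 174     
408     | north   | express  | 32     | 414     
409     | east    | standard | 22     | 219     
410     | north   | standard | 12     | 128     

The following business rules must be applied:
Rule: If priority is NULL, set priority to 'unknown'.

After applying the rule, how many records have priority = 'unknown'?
2

Step 1: Count records where priority IS NULL
Step 2: Found 2 records with NULL priority
Step 3: These records will have priority set to 'unknown'
Step 4: Records already having priority = 'unknown': 0
Step 5: Answer: 2 + 0 = 2 records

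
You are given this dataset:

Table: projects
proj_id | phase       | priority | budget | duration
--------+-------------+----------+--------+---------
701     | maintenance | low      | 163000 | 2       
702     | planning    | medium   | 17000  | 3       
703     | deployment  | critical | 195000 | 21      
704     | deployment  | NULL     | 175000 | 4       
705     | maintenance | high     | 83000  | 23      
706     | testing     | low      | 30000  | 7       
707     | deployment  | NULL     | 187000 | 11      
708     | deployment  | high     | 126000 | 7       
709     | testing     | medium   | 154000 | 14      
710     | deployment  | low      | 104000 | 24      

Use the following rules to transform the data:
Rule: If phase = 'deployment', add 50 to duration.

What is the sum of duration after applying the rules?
366

Step 1: Count records where phase = 'deployment': 5
Step 2: Total bonus added: 5 × 50 = 250
Step 3: Original sum of duration: 116
Step 4: Final sum = 116 + 250 = 366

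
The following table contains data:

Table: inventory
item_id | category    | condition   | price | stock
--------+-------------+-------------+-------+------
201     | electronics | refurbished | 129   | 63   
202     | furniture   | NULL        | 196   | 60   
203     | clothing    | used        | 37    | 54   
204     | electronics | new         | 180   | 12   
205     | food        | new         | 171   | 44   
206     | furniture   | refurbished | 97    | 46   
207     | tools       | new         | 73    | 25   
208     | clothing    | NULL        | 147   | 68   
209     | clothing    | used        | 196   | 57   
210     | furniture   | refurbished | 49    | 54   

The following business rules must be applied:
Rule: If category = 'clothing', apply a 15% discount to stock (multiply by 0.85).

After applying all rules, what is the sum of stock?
456.15

Step 1: Records with category = 'clothing' have total stock = 179
Step 2: Apply multiplier: 179 × 0.85 = 152.15
Step 3: Other records total: 304
Step 4: Final sum = 152.15 + 304 = 456.15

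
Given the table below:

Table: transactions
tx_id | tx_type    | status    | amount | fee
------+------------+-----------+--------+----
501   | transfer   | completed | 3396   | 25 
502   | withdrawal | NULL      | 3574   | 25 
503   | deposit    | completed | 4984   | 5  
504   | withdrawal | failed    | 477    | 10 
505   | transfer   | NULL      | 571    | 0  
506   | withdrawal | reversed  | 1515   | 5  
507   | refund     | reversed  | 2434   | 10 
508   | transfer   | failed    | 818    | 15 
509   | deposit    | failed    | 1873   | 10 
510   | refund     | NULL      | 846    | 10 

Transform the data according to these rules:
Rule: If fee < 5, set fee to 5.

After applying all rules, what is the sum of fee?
120

Step 1: 1 records have fee < 5
Step 2: These records originally summed to 0
Step 3: After setting to minimum: 1 × 5 = 5
Step 4: Unaffected records sum: 115
Step 5: Final sum = 5 + 115 = 120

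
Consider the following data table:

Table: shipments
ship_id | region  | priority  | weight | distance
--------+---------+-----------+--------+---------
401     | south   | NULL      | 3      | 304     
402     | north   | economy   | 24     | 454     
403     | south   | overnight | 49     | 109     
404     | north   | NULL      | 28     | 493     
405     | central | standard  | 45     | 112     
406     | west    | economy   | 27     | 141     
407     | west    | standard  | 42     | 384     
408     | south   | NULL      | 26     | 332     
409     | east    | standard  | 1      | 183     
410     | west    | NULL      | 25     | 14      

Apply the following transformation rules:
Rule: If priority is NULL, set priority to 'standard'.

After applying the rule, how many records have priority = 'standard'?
7

Step 1: Count records where priority IS NULL
Step 2: Found 4 records with NULL priority
Step 3: These records will have priority set to 'standard'
Step 4: Records already having priority = 'standard': 3
Step 5: Answer: 4 + 3 = 7 records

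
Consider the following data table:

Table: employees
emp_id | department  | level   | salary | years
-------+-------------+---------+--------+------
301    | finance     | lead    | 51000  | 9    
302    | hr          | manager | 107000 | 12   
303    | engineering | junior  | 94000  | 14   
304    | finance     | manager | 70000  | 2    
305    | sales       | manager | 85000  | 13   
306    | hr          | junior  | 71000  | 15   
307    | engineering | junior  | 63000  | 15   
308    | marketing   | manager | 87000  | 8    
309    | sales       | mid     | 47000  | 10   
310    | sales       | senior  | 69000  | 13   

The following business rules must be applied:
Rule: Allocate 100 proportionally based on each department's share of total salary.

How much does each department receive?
engineering: 21.1, finance: 16.26, hr: 23.92, marketing: 11.69, sales: 27.02

Step 1: Calculate total salary = 744000
Step 2: Calculate each department's proportion:
  engineering: 157000/744000 = 21.10% → 21.1
  finance: 121000/744000 = 16.26% → 16.26
  hr: 178000/744000 = 23.92% → 23.92
  marketing: 87000/744000 = 11.69% → 11.69
  sales: 201000/744000 = 27.02% → 27.02
Step 3: Verify: sum of allocations ≈ 100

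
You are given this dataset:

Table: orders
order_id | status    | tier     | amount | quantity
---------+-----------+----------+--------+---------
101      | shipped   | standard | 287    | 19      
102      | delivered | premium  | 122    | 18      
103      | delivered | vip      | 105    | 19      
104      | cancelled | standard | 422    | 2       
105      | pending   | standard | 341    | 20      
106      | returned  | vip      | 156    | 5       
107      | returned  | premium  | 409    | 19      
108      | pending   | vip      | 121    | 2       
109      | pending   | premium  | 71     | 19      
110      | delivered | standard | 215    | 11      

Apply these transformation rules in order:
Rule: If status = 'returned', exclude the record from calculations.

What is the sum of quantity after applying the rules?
110

Step 1: Identify records where status = 'returned'
Step 2: The excluded records sum to 24
Step 3: Original total quantity = 134
Step 4: Remaining total = 134 - 24 = 110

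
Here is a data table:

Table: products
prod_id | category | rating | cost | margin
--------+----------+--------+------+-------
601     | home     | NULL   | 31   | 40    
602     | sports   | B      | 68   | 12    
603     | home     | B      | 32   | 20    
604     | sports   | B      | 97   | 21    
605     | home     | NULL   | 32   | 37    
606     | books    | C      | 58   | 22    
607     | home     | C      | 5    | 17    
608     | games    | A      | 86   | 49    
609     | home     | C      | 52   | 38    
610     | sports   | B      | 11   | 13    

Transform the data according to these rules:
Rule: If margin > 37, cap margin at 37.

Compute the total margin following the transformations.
253

Step 1: 3 records have margin > 37
Step 2: These records originally summed to 127
Step 3: After capping: 3 × 37 = 111
Step 4: Unaffected records sum: 142
Step 5: Final sum = 111 + 142 = 253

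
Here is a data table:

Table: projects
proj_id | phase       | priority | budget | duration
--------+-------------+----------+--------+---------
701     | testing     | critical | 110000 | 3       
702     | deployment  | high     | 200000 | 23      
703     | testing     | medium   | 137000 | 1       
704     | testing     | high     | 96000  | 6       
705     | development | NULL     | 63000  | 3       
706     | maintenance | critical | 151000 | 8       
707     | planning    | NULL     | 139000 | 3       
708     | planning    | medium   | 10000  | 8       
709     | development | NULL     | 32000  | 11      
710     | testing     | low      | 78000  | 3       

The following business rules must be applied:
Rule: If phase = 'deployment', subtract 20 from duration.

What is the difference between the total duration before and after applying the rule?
20

Step 1: Original sum of duration = 69
Step 2: 1 records have phase = 'deployment'
Step 3: Each affected record changes by -20
Step 4: Total change = 1 × -20 = -20
Step 5: New sum = 69 + -20 = 49
Step 6: Difference = |49 - 69| = 20
        (Sum decreased by 20)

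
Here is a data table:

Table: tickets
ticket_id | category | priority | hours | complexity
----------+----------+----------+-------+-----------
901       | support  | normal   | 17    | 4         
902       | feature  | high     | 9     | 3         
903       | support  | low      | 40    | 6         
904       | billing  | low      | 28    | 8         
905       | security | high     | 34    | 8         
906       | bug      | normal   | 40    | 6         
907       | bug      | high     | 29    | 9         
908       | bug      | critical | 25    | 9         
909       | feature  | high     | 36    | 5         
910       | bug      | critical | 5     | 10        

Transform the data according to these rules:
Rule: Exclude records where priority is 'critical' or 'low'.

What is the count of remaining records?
6

Step 1: Count records to exclude
  - 2 (critical) + 2 (low) = 4 records
Step 2: Total records: 10
Step 3: Remaining = 10 - 4 = 6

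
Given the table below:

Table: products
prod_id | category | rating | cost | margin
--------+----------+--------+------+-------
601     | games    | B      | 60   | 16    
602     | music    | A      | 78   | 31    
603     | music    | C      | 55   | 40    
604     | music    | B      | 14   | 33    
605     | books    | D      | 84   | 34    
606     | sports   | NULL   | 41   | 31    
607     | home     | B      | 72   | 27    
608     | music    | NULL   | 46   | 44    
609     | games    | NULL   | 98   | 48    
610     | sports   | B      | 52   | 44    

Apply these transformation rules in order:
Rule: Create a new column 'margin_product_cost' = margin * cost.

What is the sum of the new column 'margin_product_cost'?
21127

Step 1: For each record, compute margin * cost
Example calculations:
  16 * 60 = 960
  31 * 78 = 2418
  40 * 55 = 2200
  ...
Step 2: Sum all derived values
Step 3: Total = 21127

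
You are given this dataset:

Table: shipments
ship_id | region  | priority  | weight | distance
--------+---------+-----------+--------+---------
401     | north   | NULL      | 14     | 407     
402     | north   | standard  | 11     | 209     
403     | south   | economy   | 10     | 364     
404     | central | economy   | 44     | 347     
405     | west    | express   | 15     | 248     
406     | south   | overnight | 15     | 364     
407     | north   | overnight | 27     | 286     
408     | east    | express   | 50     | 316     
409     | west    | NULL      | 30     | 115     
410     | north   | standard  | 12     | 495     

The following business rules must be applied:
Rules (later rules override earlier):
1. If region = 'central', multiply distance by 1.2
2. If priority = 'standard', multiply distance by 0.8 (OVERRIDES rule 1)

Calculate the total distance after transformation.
3079.6

Step 1: Rule 2 takes priority for records with priority = 'standard'
  - 2 records: 704 × 0.8 = 563.2
Step 2: Rule 1 applies to remaining records with region = 'central'
  - 1 records: 347 × 1.2 = 416.4
Step 3: Other records unchanged: 2100
Step 4: Final sum = 563.2 + 416.4 + 2100 = 3079.6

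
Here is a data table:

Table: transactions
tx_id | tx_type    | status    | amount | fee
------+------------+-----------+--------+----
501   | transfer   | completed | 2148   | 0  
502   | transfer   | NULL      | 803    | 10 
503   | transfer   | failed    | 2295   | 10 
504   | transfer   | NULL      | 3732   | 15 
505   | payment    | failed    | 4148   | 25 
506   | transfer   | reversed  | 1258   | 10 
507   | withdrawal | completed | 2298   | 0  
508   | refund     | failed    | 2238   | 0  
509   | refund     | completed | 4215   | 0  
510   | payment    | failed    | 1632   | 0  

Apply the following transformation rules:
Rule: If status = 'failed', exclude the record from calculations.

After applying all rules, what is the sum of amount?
14454

Step 1: Identify records where status = 'failed'
Step 2: The excluded records sum to 10313
Step 3: Original total amount = 24767
Step 4: Remaining total = 24767 - 10313 = 14454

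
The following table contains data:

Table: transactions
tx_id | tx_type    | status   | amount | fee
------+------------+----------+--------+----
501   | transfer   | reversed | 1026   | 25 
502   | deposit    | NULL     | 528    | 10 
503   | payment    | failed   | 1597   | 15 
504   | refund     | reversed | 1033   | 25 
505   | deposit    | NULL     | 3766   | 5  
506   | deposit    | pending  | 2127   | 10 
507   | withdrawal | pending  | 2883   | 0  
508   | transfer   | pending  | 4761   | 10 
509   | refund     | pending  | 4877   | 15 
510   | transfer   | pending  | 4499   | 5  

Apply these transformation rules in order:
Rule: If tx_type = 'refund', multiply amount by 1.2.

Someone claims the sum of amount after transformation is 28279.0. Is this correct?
Yes, the result is correct.

Step 1: Calculate the correct sum after transformation
Step 2: Apply multiplier 1.2 to records where tx_type = 'refund'
Step 3: Correct result = 28279.0
Step 4: Claimed result = 28279.0
Step 5: 28279.0 = 28279.0 ✓
Conclusion: The claimed result is correct.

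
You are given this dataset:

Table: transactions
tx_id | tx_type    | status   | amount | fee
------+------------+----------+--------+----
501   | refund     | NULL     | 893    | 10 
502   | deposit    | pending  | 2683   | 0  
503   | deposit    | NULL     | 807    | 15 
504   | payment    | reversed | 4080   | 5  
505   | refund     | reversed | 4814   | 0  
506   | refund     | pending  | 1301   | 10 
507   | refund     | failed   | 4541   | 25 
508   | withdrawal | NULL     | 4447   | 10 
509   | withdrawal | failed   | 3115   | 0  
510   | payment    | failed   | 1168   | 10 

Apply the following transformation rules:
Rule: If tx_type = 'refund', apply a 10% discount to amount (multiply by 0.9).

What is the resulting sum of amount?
26694.1

Step 1: Records with tx_type = 'refund' have total amount = 11549
Step 2: Apply multiplier: 11549 × 0.9 = 10394.1
Step 3: Other records total: 16300
Step 4: Final sum = 10394.1 + 16300 = 26694.1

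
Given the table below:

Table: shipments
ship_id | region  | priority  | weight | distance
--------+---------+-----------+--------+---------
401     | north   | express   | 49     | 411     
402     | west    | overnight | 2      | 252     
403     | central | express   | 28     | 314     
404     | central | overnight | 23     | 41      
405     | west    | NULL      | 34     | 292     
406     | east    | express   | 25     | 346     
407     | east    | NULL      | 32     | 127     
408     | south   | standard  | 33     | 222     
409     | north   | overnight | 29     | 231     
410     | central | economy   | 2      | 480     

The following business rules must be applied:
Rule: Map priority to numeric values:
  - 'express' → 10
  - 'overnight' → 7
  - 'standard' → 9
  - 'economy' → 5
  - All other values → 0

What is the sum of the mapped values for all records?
65

Step 1: Apply mapping to each record
Step 2: Count by status:
  'express': 3 records × 10 = 30
  'overnight': 3 records × 7 = 21
  'standard': 1 records × 9 = 9
  'economy': 1 records × 5 = 5
Step 3: Sum all mapped values = 65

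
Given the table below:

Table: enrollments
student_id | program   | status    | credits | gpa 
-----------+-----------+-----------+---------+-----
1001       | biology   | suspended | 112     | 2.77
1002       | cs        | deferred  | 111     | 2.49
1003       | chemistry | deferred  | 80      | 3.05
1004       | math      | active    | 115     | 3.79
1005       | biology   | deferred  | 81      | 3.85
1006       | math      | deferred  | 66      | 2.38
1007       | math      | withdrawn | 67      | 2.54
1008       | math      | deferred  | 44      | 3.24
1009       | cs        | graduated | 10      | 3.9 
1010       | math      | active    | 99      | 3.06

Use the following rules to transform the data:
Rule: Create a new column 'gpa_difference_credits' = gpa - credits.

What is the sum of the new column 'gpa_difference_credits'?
-753.93

Step 1: For each record, compute gpa - credits
Example calculations:
  2.77 - 112 = -109.23
  2.49 - 111 = -108.51
  3.05 - 80 = -76.95
  ...
Step 2: Sum all derived values
Step 3: Total = -753.93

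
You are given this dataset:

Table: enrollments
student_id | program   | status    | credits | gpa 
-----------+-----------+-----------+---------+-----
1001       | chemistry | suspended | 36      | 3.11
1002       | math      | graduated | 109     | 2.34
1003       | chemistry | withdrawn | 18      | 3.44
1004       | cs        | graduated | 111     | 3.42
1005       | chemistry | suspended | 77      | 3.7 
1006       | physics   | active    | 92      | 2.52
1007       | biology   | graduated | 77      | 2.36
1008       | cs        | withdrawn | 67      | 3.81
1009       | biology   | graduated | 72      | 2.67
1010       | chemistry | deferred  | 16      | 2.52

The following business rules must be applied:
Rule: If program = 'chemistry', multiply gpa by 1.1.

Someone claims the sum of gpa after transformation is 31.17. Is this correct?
Yes, the result is correct.

Step 1: Calculate the correct sum after transformation
Step 2: Apply multiplier 1.1 to records where program = 'chemistry'
Step 3: Correct result = 31.17
Step 4: Claimed result = 31.17
Step 5: 31.17 = 31.17 ✓
Conclusion: The claimed result is correct.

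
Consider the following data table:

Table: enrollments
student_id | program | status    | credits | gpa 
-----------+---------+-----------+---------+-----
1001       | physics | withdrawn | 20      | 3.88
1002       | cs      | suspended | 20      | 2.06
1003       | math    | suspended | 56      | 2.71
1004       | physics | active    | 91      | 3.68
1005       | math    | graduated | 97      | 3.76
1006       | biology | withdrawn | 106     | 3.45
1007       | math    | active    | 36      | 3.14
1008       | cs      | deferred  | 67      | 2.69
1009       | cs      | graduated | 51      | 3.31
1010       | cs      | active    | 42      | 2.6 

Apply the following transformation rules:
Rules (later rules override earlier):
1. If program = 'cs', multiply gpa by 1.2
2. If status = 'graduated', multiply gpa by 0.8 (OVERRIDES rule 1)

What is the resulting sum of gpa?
31.34

Step 1: Rule 2 takes priority for records with status = 'graduated'
  - 2 records: 7.07 × 0.8 = 5.66
Step 2: Rule 1 applies to remaining records with program = 'cs'
  - 3 records: 7.35 × 1.2 = 8.82
Step 3: Other records unchanged: 16.86
Step 4: Final sum = 5.66 + 8.82 + 16.86 = 31.34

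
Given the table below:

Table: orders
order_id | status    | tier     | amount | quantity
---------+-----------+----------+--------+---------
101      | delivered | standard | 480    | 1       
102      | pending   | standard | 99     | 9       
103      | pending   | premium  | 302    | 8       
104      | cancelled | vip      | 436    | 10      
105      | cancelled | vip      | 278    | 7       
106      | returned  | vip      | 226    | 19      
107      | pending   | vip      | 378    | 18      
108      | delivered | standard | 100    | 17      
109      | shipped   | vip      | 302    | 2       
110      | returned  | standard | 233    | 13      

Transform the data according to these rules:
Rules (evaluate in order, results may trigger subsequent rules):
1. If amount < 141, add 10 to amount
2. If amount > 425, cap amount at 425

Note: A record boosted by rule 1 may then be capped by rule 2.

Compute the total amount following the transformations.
2788

Step 1: Apply rule 1 to records with amount < 141
  - 2 records get bonus of 10
  - Of these, 0 records then exceed 425 and get capped
Step 2: Apply rule 2 to records with amount > 425
  - 2 records (original) are capped
Step 3: Calculate final sum = 2788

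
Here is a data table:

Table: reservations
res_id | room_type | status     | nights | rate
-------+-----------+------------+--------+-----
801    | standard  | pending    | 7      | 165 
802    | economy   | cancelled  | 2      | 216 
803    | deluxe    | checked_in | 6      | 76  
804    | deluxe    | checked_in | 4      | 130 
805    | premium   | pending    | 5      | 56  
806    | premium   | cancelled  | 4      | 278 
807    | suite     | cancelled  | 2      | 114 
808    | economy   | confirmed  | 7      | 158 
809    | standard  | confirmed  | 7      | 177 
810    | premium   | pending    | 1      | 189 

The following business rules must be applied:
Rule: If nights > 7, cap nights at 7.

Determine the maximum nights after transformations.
7

Step 1: Original maximum nights = 7
Step 2: Check cap of 7 against maximum
Step 3: No records exceed the cap (max 7 <= cap 7), so no capping applies
Step 4: Maximum after transformation = 7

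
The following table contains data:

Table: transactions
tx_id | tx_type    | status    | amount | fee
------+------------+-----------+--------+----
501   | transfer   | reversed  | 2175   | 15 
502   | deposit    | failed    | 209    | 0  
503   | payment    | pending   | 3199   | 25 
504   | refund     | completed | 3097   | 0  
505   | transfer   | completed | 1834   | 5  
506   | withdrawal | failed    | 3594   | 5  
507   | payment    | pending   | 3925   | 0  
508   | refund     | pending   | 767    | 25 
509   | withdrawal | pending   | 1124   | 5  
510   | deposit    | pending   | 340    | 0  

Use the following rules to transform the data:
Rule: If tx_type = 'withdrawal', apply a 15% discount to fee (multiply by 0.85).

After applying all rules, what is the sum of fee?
78.5

Step 1: Records with tx_type = 'withdrawal' have total fee = 10
Step 2: Apply multiplier: 10 × 0.85 = 8.5
Step 3: Other records total: 70
Step 4: Final sum = 8.5 + 70 = 78.5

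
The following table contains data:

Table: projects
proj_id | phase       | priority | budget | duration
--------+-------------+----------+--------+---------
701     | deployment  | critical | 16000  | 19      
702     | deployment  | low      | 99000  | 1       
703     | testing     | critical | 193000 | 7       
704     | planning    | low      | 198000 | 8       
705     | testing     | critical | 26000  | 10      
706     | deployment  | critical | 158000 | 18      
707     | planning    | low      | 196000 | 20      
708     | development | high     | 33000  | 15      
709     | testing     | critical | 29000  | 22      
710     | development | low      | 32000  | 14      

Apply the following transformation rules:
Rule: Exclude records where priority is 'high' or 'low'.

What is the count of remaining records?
5

Step 1: Count records to exclude
  - 1 (high) + 4 (low) = 5 records
Step 2: Total records: 10
Step 3: Remaining = 10 - 5 = 5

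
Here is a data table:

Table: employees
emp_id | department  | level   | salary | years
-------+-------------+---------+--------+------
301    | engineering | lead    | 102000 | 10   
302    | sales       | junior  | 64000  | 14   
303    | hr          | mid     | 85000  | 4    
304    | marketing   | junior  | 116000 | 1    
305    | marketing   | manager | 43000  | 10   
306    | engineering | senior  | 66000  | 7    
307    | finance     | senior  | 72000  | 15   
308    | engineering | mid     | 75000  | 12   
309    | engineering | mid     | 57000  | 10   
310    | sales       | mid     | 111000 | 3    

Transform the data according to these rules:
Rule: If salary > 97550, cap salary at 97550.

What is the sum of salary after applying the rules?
754650

Step 1: 3 records have salary > 97550
Step 2: These records originally summed to 329000
Step 3: After capping: 3 × 97550 = 292650
Step 4: Unaffected records sum: 462000
Step 5: Final sum = 292650 + 462000 = 754650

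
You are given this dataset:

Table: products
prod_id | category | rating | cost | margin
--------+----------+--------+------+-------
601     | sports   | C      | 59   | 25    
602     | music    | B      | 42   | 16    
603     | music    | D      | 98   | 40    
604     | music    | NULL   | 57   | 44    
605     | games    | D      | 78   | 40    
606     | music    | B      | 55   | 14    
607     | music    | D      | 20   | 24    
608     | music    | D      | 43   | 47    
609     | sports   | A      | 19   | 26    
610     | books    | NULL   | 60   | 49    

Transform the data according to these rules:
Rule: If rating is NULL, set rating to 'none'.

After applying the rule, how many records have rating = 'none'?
2

Step 1: Count records where rating IS NULL
Step 2: Found 2 records with NULL rating
Step 3: These records will have rating set to 'none'
Step 4: Records already having rating = 'none': 0
Step 5: Answer: 2 + 0 = 2 records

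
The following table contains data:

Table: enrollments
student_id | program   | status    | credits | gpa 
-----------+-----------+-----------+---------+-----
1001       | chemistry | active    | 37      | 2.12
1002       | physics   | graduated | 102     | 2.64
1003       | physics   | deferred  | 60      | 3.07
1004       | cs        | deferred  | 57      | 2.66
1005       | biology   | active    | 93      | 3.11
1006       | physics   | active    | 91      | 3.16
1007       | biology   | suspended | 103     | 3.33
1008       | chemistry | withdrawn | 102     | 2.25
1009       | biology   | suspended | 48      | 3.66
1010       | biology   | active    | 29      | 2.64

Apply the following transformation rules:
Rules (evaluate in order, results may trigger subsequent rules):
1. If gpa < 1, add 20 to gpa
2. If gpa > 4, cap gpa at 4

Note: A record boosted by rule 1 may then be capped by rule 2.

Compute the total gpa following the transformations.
28.64

Step 1: Apply rule 1 to records with gpa < 1
  - 0 records get bonus of 20
  - Of these, 0 records then exceed 4 and get capped
Step 2: Apply rule 2 to records with gpa > 4
  - 0 records (original) are capped
Step 3: Calculate final sum = 28.64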